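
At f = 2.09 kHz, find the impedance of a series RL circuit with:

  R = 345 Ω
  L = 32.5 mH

Step 1 — Angular frequency: ω = 2π·f = 2π·2090 = 1.313e+04 rad/s.
Step 2 — Component impedances:
  R: Z = R = 345 Ω
  L: Z = jωL = j·1.313e+04·0.0325 = 0 + j426.8 Ω
Step 3 — Series combination: Z_total = R + L = 345 + j426.8 Ω = 548.8∠51.0° Ω.

Z = 345 + j426.8 Ω = 548.8∠51.0° Ω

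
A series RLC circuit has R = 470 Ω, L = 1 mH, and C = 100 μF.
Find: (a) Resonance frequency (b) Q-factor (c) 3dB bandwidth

Step 1 — Resonance: ω₀ = 1/√(LC) = 1/√(0.001·0.0001) = 3162 rad/s.
Step 2 — f₀ = ω₀/(2π) = 503.3 Hz.
Step 3 — Series Q: Q = ω₀L/R = 3162·0.001/470 = 0.006728.
Step 4 — Bandwidth: Δω = ω₀/Q = 4.7e+05 rad/s; BW = Δω/(2π) = 7.48e+04 Hz.

(a) f₀ = 503.3 Hz  (b) Q = 0.006728  (c) BW = 7.48e+04 Hz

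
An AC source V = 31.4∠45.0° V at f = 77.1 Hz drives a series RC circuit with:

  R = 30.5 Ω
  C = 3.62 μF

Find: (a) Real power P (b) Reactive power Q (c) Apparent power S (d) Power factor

Step 1 — Angular frequency: ω = 2π·f = 2π·77.1 = 484.4 rad/s.
Step 2 — Component impedances:
  R: Z = R = 30.5 Ω
  C: Z = 1/(jωC) = -j/(ω·C) = 0 - j570.2 Ω
Step 3 — Series combination: Z_total = R + C = 30.5 - j570.2 Ω = 571.1∠-86.9° Ω.
Step 4 — Source phasor: V = 31.4∠45.0° V = 22.2 + j22.2 V.
Step 5 — Current: I = V / Z = -0.03675 + j0.0409 A = 0.05499∠131.9° A.
Step 6 — Complex power: S = V·I* = 0.09222 - j1.724 VA.
Step 7 — Real power: P = Re(S) = 0.09222 W.
Step 8 — Reactive power: Q = Im(S) = -1.724 VAR.
Step 9 — Apparent power: |S| = 1.727 VA.
Step 10 — Power factor: PF = P/|S| = 0.05341 (leading).

(a) P = 0.09222 W  (b) Q = -1.724 VAR  (c) S = 1.727 VA  (d) PF = 0.05341 (leading)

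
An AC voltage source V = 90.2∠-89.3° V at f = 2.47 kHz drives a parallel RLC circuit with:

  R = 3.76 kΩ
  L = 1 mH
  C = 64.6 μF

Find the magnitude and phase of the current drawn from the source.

Step 1 — Angular frequency: ω = 2π·f = 2π·2470 = 1.552e+04 rad/s.
Step 2 — Component impedances:
  R: Z = R = 3760 Ω
  L: Z = jωL = j·1.552e+04·0.001 = 0 + j15.52 Ω
  C: Z = 1/(jωC) = -j/(ω·C) = 0 - j0.9974 Ω
Step 3 — Parallel combination: 1/Z_total = 1/R + 1/L + 1/C; Z_total = 0.0003022 - j1.066 Ω = 1.066∠-90.0° Ω.
Step 4 — Source phasor: V = 90.2∠-89.3° V = 1.102 - j90.19 V.
Step 5 — Ohm's law: I = V / Z_total = (1.102 - j90.19) / (0.0003022 - j1.066) = 84.61 + j1.01 A.
Step 6 — Convert to polar: |I| = 84.62 A, ∠I = 0.7°.

I = 84.62∠0.7° A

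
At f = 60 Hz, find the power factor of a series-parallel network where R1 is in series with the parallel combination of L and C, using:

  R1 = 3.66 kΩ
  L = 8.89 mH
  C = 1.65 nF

Step 1 — Angular frequency: ω = 2π·f = 2π·60 = 377 rad/s.
Step 2 — Component impedances:
  R1: Z = R = 3660 Ω
  L: Z = jωL = j·377·0.00889 = 0 + j3.351 Ω
  C: Z = 1/(jωC) = -j/(ω·C) = 0 - j1.608e+06 Ω
Step 3 — Parallel branch: L || C = 1/(1/L + 1/C) = 0 + j3.351 Ω.
Step 4 — Series with R1: Z_total = R1 + (L || C) = 3660 + j3.351 Ω = 3660∠0.1° Ω.
Step 5 — Power factor: PF = cos(φ) = Re(Z)/|Z| = 3660/3660 = 1.
Step 6 — Type: Im(Z) = 3.351 ⇒ lagging (phase φ = 0.1°).

PF = 1 (lagging, φ = 0.1°)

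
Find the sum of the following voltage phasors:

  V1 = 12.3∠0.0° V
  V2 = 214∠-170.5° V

Step 1 — Convert each phasor to rectangular form:
  V1 = 12.3·(cos(0.0°) + j·sin(0.0°)) = 12.3 V
  V2 = 214·(cos(-170.5°) + j·sin(-170.5°)) = -211.1 - j35.32 V
Step 2 — Sum components: V_total = -198.8 - j35.32 V.
Step 3 — Convert to polar: |V_total| = 201.9 V, ∠V_total = -169.9°.

V_total = 201.9∠-169.9° V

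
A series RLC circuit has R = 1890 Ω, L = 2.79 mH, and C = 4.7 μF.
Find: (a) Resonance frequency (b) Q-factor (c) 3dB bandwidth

Step 1 — Resonance: ω₀ = 1/√(LC) = 1/√(0.00279·4.7e-06) = 8733 rad/s.
Step 2 — f₀ = ω₀/(2π) = 1390 Hz.
Step 3 — Series Q: Q = ω₀L/R = 8733·0.00279/1890 = 0.01289.
Step 4 — Bandwidth: Δω = ω₀/Q = 6.774e+05 rad/s; BW = Δω/(2π) = 1.078e+05 Hz.

(a) f₀ = 1390 Hz  (b) Q = 0.01289  (c) BW = 1.078e+05 Hz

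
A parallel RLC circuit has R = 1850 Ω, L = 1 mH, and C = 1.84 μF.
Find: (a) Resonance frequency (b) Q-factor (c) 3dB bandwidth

Step 1 — Resonance: ω₀ = 1/√(LC) = 1/√(0.001·1.84e-06) = 2.331e+04 rad/s.
Step 2 — f₀ = ω₀/(2π) = 3710 Hz.
Step 3 — Parallel Q: Q = R/(ω₀L) = 1850/(2.331e+04·0.001) = 79.36.
Step 4 — Bandwidth: Δω = ω₀/Q = 293.8 rad/s; BW = Δω/(2π) = 46.76 Hz.

(a) f₀ = 3710 Hz  (b) Q = 79.36  (c) BW = 46.76 Hz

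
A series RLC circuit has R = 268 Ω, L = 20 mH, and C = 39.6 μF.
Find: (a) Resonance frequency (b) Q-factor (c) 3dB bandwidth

Step 1 — Resonance: ω₀ = 1/√(LC) = 1/√(0.02·3.96e-05) = 1124 rad/s.
Step 2 — f₀ = ω₀/(2π) = 178.8 Hz.
Step 3 — Series Q: Q = ω₀L/R = 1124·0.02/268 = 0.08386.
Step 4 — Bandwidth: Δω = ω₀/Q = 1.34e+04 rad/s; BW = Δω/(2π) = 2133 Hz.

(a) f₀ = 178.8 Hz  (b) Q = 0.08386  (c) BW = 2133 Hz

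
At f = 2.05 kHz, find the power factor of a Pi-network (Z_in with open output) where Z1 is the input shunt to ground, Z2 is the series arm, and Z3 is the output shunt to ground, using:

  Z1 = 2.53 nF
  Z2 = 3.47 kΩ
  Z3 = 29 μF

Step 1 — Angular frequency: ω = 2π·f = 2π·2050 = 1.288e+04 rad/s.
Step 2 — Component impedances:
  Z1: Z = 1/(jωC) = -j/(ω·C) = 0 - j3.069e+04 Ω
  Z2: Z = R = 3470 Ω
  Z3: Z = 1/(jωC) = -j/(ω·C) = 0 - j2.677 Ω
Step 3 — With open output, the series arm Z2 and the output shunt Z3 appear in series to ground: Z2 + Z3 = 3470 - j2.677 Ω.
Step 4 — Parallel with input shunt Z1: Z_in = Z1 || (Z2 + Z3) = 3426 - j390 Ω = 3448∠-6.5° Ω.
Step 5 — Power factor: PF = cos(φ) = Re(Z)/|Z| = 3426/3448 = 0.9936.
Step 6 — Type: Im(Z) = -390 ⇒ leading (phase φ = -6.5°).

PF = 0.9936 (leading, φ = -6.5°)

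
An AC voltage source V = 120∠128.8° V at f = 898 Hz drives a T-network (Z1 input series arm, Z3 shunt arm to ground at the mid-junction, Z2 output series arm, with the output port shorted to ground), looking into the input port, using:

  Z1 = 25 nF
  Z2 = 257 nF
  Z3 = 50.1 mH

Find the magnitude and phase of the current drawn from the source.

Step 1 — Angular frequency: ω = 2π·f = 2π·898 = 5642 rad/s.
Step 2 — Component impedances:
  Z1: Z = 1/(jωC) = -j/(ω·C) = 0 - j7089 Ω
  Z2: Z = 1/(jωC) = -j/(ω·C) = 0 - j689.6 Ω
  Z3: Z = jωL = j·5642·0.0501 = 0 + j282.7 Ω
Step 3 — With the output port shorted to ground, the output series arm Z2 runs from the junction to ground; the shunt arm Z3 also runs from the junction to ground. They appear in parallel: Z3 || Z2 = 0 + j479 Ω.
Step 4 — Series with input arm Z1: Z_in = Z1 + (Z3 || Z2) = 0 - j6610 Ω = 6610∠-90.0° Ω.
Step 5 — Source phasor: V = 120∠128.8° V = -75.19 + j93.52 V.
Step 6 — Ohm's law: I = V / Z_total = (-75.19 + j93.52) / (0 - j6610) = -0.01415 - j0.01138 A.
Step 7 — Convert to polar: |I| = 0.01815 A, ∠I = -141.2°.

I = 0.01815∠-141.2° A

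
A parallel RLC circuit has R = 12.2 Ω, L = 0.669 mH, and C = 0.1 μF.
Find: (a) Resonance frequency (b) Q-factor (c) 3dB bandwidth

Step 1 — Resonance: ω₀ = 1/√(LC) = 1/√(0.000669·1e-07) = 1.223e+05 rad/s.
Step 2 — f₀ = ω₀/(2π) = 1.946e+04 Hz.
Step 3 — Parallel Q: Q = R/(ω₀L) = 12.2/(1.223e+05·0.000669) = 0.1492.
Step 4 — Bandwidth: Δω = ω₀/Q = 8.197e+05 rad/s; BW = Δω/(2π) = 1.305e+05 Hz.

(a) f₀ = 1.946e+04 Hz  (b) Q = 0.1492  (c) BW = 1.305e+05 Hz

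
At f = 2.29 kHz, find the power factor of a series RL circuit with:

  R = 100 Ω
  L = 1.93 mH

Step 1 — Angular frequency: ω = 2π·f = 2π·2290 = 1.439e+04 rad/s.
Step 2 — Component impedances:
  R: Z = R = 100 Ω
  L: Z = jωL = j·1.439e+04·0.00193 = 0 + j27.77 Ω
Step 3 — Series combination: Z_total = R + L = 100 + j27.77 Ω = 103.8∠15.5° Ω.
Step 4 — Power factor: PF = cos(φ) = Re(Z)/|Z| = 100/103.784 = 0.9635.
Step 5 — Type: Im(Z) = 27.77 ⇒ lagging (phase φ = 15.5°).

PF = 0.9635 (lagging, φ = 15.5°)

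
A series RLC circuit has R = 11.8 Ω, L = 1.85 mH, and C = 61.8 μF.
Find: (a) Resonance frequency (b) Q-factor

Step 1 — Resonance condition Im(Z)=0 gives ω₀ = 1/√(LC).
Step 2 — ω₀ = 1/√(0.00185·6.18e-05) = 2957 rad/s.
Step 3 — f₀ = ω₀/(2π) = 470.7 Hz.
Step 4 — Series Q: Q = ω₀L/R = 2957·0.00185/11.8 = 0.4637.

(a) f₀ = 470.7 Hz  (b) Q = 0.4637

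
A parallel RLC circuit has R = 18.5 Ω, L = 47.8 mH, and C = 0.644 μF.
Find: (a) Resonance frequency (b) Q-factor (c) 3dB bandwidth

Step 1 — Resonance: ω₀ = 1/√(LC) = 1/√(0.0478·6.44e-07) = 5700 rad/s.
Step 2 — f₀ = ω₀/(2π) = 907.1 Hz.
Step 3 — Parallel Q: Q = R/(ω₀L) = 18.5/(5700·0.0478) = 0.0679.
Step 4 — Bandwidth: Δω = ω₀/Q = 8.393e+04 rad/s; BW = Δω/(2π) = 1.336e+04 Hz.

(a) f₀ = 907.1 Hz  (b) Q = 0.0679  (c) BW = 1.336e+04 Hz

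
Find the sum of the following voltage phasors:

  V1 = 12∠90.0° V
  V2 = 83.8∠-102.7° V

Step 1 — Convert each phasor to rectangular form:
  V1 = 12·(cos(90.0°) + j·sin(90.0°)) = 0 + j12 V
  V2 = 83.8·(cos(-102.7°) + j·sin(-102.7°)) = -18.42 - j81.75 V
Step 2 — Sum components: V_total = -18.42 - j69.75 V.
Step 3 — Convert to polar: |V_total| = 72.14 V, ∠V_total = -104.8°.

V_total = 72.14∠-104.8° V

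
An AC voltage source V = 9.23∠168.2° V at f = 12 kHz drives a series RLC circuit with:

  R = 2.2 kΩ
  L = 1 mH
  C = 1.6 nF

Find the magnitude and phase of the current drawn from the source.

Step 1 — Angular frequency: ω = 2π·f = 2π·1.2e+04 = 7.54e+04 rad/s.
Step 2 — Component impedances:
  R: Z = R = 2200 Ω
  L: Z = jωL = j·7.54e+04·0.001 = 0 + j75.4 Ω
  C: Z = 1/(jωC) = -j/(ω·C) = 0 - j8289 Ω
Step 3 — Series combination: Z_total = R + L + C = 2200 - j8214 Ω = 8503∠-75.0° Ω.
Step 4 — Source phasor: V = 9.23∠168.2° V = -9.035 + j1.887 V.
Step 5 — Ohm's law: I = V / Z_total = (-9.035 + j1.887) / (2200 - j8214) = -0.0004893 - j0.0009689 A.
Step 6 — Convert to polar: |I| = 0.001085 A, ∠I = -116.8°.

I = 0.001085∠-116.8° A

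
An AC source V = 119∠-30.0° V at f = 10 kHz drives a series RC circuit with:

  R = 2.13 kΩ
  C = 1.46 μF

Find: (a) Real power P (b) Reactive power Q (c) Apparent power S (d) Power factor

Step 1 — Angular frequency: ω = 2π·f = 2π·1e+04 = 6.283e+04 rad/s.
Step 2 — Component impedances:
  R: Z = R = 2130 Ω
  C: Z = 1/(jωC) = -j/(ω·C) = 0 - j10.9 Ω
Step 3 — Series combination: Z_total = R + C = 2130 - j10.9 Ω = 2130∠-0.3° Ω.
Step 4 — Source phasor: V = 119∠-30.0° V = 103.1 - j59.5 V.
Step 5 — Current: I = V / Z = 0.04853 - j0.02769 A = 0.05587∠-29.7° A.
Step 6 — Complex power: S = V·I* = 6.648 - j0.03402 VA.
Step 7 — Real power: P = Re(S) = 6.648 W.
Step 8 — Reactive power: Q = Im(S) = -0.03402 VAR.
Step 9 — Apparent power: |S| = 6.648 VA.
Step 10 — Power factor: PF = P/|S| = 1 (leading).

(a) P = 6.648 W  (b) Q = -0.03402 VAR  (c) S = 6.648 VA  (d) PF = 1 (leading)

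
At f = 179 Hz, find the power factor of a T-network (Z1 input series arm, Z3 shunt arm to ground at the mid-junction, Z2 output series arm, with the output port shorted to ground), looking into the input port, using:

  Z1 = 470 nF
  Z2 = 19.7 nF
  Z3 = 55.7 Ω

Step 1 — Angular frequency: ω = 2π·f = 2π·179 = 1125 rad/s.
Step 2 — Component impedances:
  Z1: Z = 1/(jωC) = -j/(ω·C) = 0 - j1892 Ω
  Z2: Z = 1/(jωC) = -j/(ω·C) = 0 - j4.513e+04 Ω
  Z3: Z = R = 55.7 Ω
Step 3 — With the output port shorted to ground, the output series arm Z2 runs from the junction to ground; the shunt arm Z3 also runs from the junction to ground. They appear in parallel: Z3 || Z2 = 55.7 - j0.06874 Ω.
Step 4 — Series with input arm Z1: Z_in = Z1 + (Z3 || Z2) = 55.7 - j1892 Ω = 1893∠-88.3° Ω.
Step 5 — Power factor: PF = cos(φ) = Re(Z)/|Z| = 55.7/1892.7 = 0.02943.
Step 6 — Type: Im(Z) = -1892 ⇒ leading (phase φ = -88.3°).

PF = 0.02943 (leading, φ = -88.3°)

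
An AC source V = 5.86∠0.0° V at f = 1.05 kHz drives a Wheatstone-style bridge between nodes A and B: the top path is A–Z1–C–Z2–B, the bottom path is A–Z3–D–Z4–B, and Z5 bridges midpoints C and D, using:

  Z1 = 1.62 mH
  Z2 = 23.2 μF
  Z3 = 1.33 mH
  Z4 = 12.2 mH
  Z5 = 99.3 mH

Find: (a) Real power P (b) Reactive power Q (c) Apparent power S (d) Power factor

Step 1 — Angular frequency: ω = 2π·f = 2π·1050 = 6597 rad/s.
Step 2 — Component impedances:
  Z1: Z = jωL = j·6597·0.00162 = 0 + j10.69 Ω
  Z2: Z = 1/(jωC) = -j/(ω·C) = 0 - j6.533 Ω
  Z3: Z = jωL = j·6597·0.00133 = 0 + j8.774 Ω
  Z4: Z = jωL = j·6597·0.0122 = 0 + j80.49 Ω
  Z5: Z = jωL = j·6597·0.0993 = 0 + j655.1 Ω
Step 3 — Bridge requires nodal analysis (the Z5 bridge couples midpoints C and D, so the two paths cannot be reduced to a simple series/parallel combination). Setting node B to ground and injecting 1 A at node A, the 3-node admittance system at A, C, D solves to V_A = Z_AB = 0 + j3.826 Ω = 3.826∠90.0° Ω.
Step 4 — Source phasor: V = 5.86∠0.0° V = 5.86 V.
Step 5 — Current: I = V / Z = 0 - j1.532 A = 1.532∠-90.0° A.
Step 6 — Complex power: S = V·I* = 0 + j8.976 VA.
Step 7 — Real power: P = Re(S) = 0 W.
Step 8 — Reactive power: Q = Im(S) = 8.976 VAR.
Step 9 — Apparent power: |S| = 8.976 VA.
Step 10 — Power factor: PF = P/|S| = 0 (lagging).

(a) P = 0 W  (b) Q = 8.976 VAR  (c) S = 8.976 VA  (d) PF = 0 (lagging)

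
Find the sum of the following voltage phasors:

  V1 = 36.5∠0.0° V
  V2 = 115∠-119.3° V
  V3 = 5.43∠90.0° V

Step 1 — Convert each phasor to rectangular form:
  V1 = 36.5·(cos(0.0°) + j·sin(0.0°)) = 36.5 V
  V2 = 115·(cos(-119.3°) + j·sin(-119.3°)) = -56.28 - j100.3 V
  V3 = 5.43·(cos(90.0°) + j·sin(90.0°)) = 0 + j5.43 V
Step 2 — Sum components: V_total = -19.78 - j94.86 V.
Step 3 — Convert to polar: |V_total| = 96.9 V, ∠V_total = -101.8°.

V_total = 96.9∠-101.8° V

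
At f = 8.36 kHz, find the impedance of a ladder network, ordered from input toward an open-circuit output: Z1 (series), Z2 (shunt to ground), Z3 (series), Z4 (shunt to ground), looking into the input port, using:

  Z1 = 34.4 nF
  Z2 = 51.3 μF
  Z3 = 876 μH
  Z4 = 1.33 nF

Step 1 — Angular frequency: ω = 2π·f = 2π·8360 = 5.253e+04 rad/s.
Step 2 — Component impedances:
  Z1: Z = 1/(jωC) = -j/(ω·C) = 0 - j553.4 Ω
  Z2: Z = 1/(jωC) = -j/(ω·C) = 0 - j0.3711 Ω
  Z3: Z = jωL = j·5.253e+04·0.000876 = 0 + j46.01 Ω
  Z4: Z = 1/(jωC) = -j/(ω·C) = 0 - j1.431e+04 Ω
Step 3 — Ladder network (open output): work backward from the far end, alternating series and parallel combinations. Z_in = 0 - j553.8 Ω = 553.8∠-90.0° Ω.

Z = 0 - j553.8 Ω = 553.8∠-90.0° Ω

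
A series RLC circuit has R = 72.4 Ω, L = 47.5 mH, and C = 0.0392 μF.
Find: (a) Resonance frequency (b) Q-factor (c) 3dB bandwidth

Step 1 — Resonance: ω₀ = 1/√(LC) = 1/√(0.0475·3.92e-08) = 2.317e+04 rad/s.
Step 2 — f₀ = ω₀/(2π) = 3688 Hz.
Step 3 — Series Q: Q = ω₀L/R = 2.317e+04·0.0475/72.4 = 15.2.
Step 4 — Bandwidth: Δω = ω₀/Q = 1524 rad/s; BW = Δω/(2π) = 242.6 Hz.

(a) f₀ = 3688 Hz  (b) Q = 15.2  (c) BW = 242.6 Hz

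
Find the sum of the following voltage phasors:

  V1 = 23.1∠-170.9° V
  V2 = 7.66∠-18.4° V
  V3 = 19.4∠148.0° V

Step 1 — Convert each phasor to rectangular form:
  V1 = 23.1·(cos(-170.9°) + j·sin(-170.9°)) = -22.81 - j3.653 V
  V2 = 7.66·(cos(-18.4°) + j·sin(-18.4°)) = 7.268 - j2.418 V
  V3 = 19.4·(cos(148.0°) + j·sin(148.0°)) = -16.45 + j10.28 V
Step 2 — Sum components: V_total = -31.99 + j4.209 V.
Step 3 — Convert to polar: |V_total| = 32.27 V, ∠V_total = 172.5°.

V_total = 32.27∠172.5° V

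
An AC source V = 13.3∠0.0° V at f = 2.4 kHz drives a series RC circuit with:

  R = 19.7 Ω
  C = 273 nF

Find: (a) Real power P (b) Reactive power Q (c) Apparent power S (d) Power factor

Step 1 — Angular frequency: ω = 2π·f = 2π·2400 = 1.508e+04 rad/s.
Step 2 — Component impedances:
  R: Z = R = 19.7 Ω
  C: Z = 1/(jωC) = -j/(ω·C) = 0 - j242.9 Ω
Step 3 — Series combination: Z_total = R + C = 19.7 - j242.9 Ω = 243.7∠-85.4° Ω.
Step 4 — Source phasor: V = 13.3∠0.0° V = 13.3 V.
Step 5 — Current: I = V / Z = 0.004411 + j0.05439 A = 0.05457∠85.4° A.
Step 6 — Complex power: S = V·I* = 0.05867 - j0.7235 VA.
Step 7 — Real power: P = Re(S) = 0.05867 W.
Step 8 — Reactive power: Q = Im(S) = -0.7235 VAR.
Step 9 — Apparent power: |S| = 0.7258 VA.
Step 10 — Power factor: PF = P/|S| = 0.08083 (leading).

(a) P = 0.05867 W  (b) Q = -0.7235 VAR  (c) S = 0.7258 VA  (d) PF = 0.08083 (leading)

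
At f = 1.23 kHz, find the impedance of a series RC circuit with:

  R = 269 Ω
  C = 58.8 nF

Step 1 — Angular frequency: ω = 2π·f = 2π·1230 = 7728 rad/s.
Step 2 — Component impedances:
  R: Z = R = 269 Ω
  C: Z = 1/(jωC) = -j/(ω·C) = 0 - j2201 Ω
Step 3 — Series combination: Z_total = R + C = 269 - j2201 Ω = 2217∠-83.0° Ω.

Z = 269 - j2201 Ω = 2217∠-83.0° Ω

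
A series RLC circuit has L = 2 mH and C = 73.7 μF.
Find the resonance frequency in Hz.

Step 1 — Resonance condition Im(Z)=0 gives ω₀ = 1/√(LC).
Step 2 — ω₀ = 1/√(0.002·7.37e-05) = 2605 rad/s.
Step 3 — f₀ = ω₀/(2π) = 414.5 Hz.

f₀ = 414.5 Hz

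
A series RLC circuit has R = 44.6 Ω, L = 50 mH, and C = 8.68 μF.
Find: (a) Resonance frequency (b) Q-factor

Step 1 — Resonance condition Im(Z)=0 gives ω₀ = 1/√(LC).
Step 2 — ω₀ = 1/√(0.05·8.68e-06) = 1518 rad/s.
Step 3 — f₀ = ω₀/(2π) = 241.6 Hz.
Step 4 — Series Q: Q = ω₀L/R = 1518·0.05/44.6 = 1.702.

(a) f₀ = 241.6 Hz  (b) Q = 1.702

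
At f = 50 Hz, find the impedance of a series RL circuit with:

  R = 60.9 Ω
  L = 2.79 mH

Step 1 — Angular frequency: ω = 2π·f = 2π·50 = 314.2 rad/s.
Step 2 — Component impedances:
  R: Z = R = 60.9 Ω
  L: Z = jωL = j·314.2·0.00279 = 0 + j0.8765 Ω
Step 3 — Series combination: Z_total = R + L = 60.9 + j0.8765 Ω = 60.91∠0.8° Ω.

Z = 60.9 + j0.8765 Ω = 60.91∠0.8° Ω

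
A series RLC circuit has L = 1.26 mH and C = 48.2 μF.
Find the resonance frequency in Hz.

Step 1 — Resonance condition Im(Z)=0 gives ω₀ = 1/√(LC).
Step 2 — ω₀ = 1/√(0.00126·4.82e-05) = 4058 rad/s.
Step 3 — f₀ = ω₀/(2π) = 645.8 Hz.

f₀ = 645.8 Hz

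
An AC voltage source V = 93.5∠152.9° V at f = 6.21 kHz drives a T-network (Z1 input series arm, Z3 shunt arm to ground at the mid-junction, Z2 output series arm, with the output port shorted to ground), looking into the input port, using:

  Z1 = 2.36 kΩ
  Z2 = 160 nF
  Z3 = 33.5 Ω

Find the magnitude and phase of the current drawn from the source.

Step 1 — Angular frequency: ω = 2π·f = 2π·6210 = 3.902e+04 rad/s.
Step 2 — Component impedances:
  Z1: Z = R = 2360 Ω
  Z2: Z = 1/(jωC) = -j/(ω·C) = 0 - j160.2 Ω
  Z3: Z = R = 33.5 Ω
Step 3 — With the output port shorted to ground, the output series arm Z2 runs from the junction to ground; the shunt arm Z3 also runs from the junction to ground. They appear in parallel: Z3 || Z2 = 32.1 - j6.713 Ω.
Step 4 — Series with input arm Z1: Z_in = Z1 + (Z3 || Z2) = 2392 - j6.713 Ω = 2392∠-0.2° Ω.
Step 5 — Source phasor: V = 93.5∠152.9° V = -83.23 + j42.59 V.
Step 6 — Ohm's law: I = V / Z_total = (-83.23 + j42.59) / (2392 - j6.713) = -0.03485 + j0.01771 A.
Step 7 — Convert to polar: |I| = 0.03909 A, ∠I = 153.1°.

I = 0.03909∠153.1° A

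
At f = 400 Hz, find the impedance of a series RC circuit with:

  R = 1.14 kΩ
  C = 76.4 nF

Step 1 — Angular frequency: ω = 2π·f = 2π·400 = 2513 rad/s.
Step 2 — Component impedances:
  R: Z = R = 1140 Ω
  C: Z = 1/(jωC) = -j/(ω·C) = 0 - j5208 Ω
Step 3 — Series combination: Z_total = R + C = 1140 - j5208 Ω = 5331∠-77.7° Ω.

Z = 1140 - j5208 Ω = 5331∠-77.7° Ω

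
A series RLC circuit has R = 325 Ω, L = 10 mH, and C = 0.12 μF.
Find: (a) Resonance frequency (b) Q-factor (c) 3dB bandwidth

Step 1 — Resonance: ω₀ = 1/√(LC) = 1/√(0.01·1.2e-07) = 2.887e+04 rad/s.
Step 2 — f₀ = ω₀/(2π) = 4594 Hz.
Step 3 — Series Q: Q = ω₀L/R = 2.887e+04·0.01/325 = 0.8882.
Step 4 — Bandwidth: Δω = ω₀/Q = 3.25e+04 rad/s; BW = Δω/(2π) = 5173 Hz.

(a) f₀ = 4594 Hz  (b) Q = 0.8882  (c) BW = 5173 Hz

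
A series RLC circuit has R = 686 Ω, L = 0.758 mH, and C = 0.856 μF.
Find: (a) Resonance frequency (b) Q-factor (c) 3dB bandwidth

Step 1 — Resonance: ω₀ = 1/√(LC) = 1/√(0.000758·8.56e-07) = 3.926e+04 rad/s.
Step 2 — f₀ = ω₀/(2π) = 6248 Hz.
Step 3 — Series Q: Q = ω₀L/R = 3.926e+04·0.000758/686 = 0.04338.
Step 4 — Bandwidth: Δω = ω₀/Q = 9.05e+05 rad/s; BW = Δω/(2π) = 1.44e+05 Hz.

(a) f₀ = 6248 Hz  (b) Q = 0.04338  (c) BW = 1.44e+05 Hz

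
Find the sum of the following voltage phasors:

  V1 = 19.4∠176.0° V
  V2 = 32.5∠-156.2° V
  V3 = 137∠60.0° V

Step 1 — Convert each phasor to rectangular form:
  V1 = 19.4·(cos(176.0°) + j·sin(176.0°)) = -19.35 + j1.353 V
  V2 = 32.5·(cos(-156.2°) + j·sin(-156.2°)) = -29.74 - j13.12 V
  V3 = 137·(cos(60.0°) + j·sin(60.0°)) = 68.5 + j118.6 V
Step 2 — Sum components: V_total = 19.41 + j106.9 V.
Step 3 — Convert to polar: |V_total| = 108.6 V, ∠V_total = 79.7°.

V_total = 108.6∠79.7° V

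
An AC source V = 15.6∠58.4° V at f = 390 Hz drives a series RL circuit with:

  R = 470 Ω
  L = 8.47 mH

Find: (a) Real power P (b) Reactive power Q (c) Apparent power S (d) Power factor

Step 1 — Angular frequency: ω = 2π·f = 2π·390 = 2450 rad/s.
Step 2 — Component impedances:
  R: Z = R = 470 Ω
  L: Z = jωL = j·2450·0.00847 = 0 + j20.76 Ω
Step 3 — Series combination: Z_total = R + L = 470 + j20.76 Ω = 470.5∠2.5° Ω.
Step 4 — Source phasor: V = 15.6∠58.4° V = 8.174 + j13.29 V.
Step 5 — Current: I = V / Z = 0.0186 + j0.02745 A = 0.03316∠55.9° A.
Step 6 — Complex power: S = V·I* = 0.5168 + j0.02282 VA.
Step 7 — Real power: P = Re(S) = 0.5168 W.
Step 8 — Reactive power: Q = Im(S) = 0.02282 VAR.
Step 9 — Apparent power: |S| = 0.5173 VA.
Step 10 — Power factor: PF = P/|S| = 0.999 (lagging).

(a) P = 0.5168 W  (b) Q = 0.02282 VAR  (c) S = 0.5173 VA  (d) PF = 0.999 (lagging)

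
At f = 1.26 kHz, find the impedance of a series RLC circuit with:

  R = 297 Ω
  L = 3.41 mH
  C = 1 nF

Step 1 — Angular frequency: ω = 2π·f = 2π·1260 = 7917 rad/s.
Step 2 — Component impedances:
  R: Z = R = 297 Ω
  L: Z = jωL = j·7917·0.00341 = 0 + j27 Ω
  C: Z = 1/(jωC) = -j/(ω·C) = 0 - j1.263e+05 Ω
Step 3 — Series combination: Z_total = R + L + C = 297 - j1.263e+05 Ω = 1.263e+05∠-89.9° Ω.

Z = 297 - j1.263e+05 Ω = 1.263e+05∠-89.9° Ω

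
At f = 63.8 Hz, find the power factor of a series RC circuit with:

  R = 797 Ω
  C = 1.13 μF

Step 1 — Angular frequency: ω = 2π·f = 2π·63.8 = 400.9 rad/s.
Step 2 — Component impedances:
  R: Z = R = 797 Ω
  C: Z = 1/(jωC) = -j/(ω·C) = 0 - j2208 Ω
Step 3 — Series combination: Z_total = R + C = 797 - j2208 Ω = 2347∠-70.1° Ω.
Step 4 — Power factor: PF = cos(φ) = Re(Z)/|Z| = 797/2347 = 0.3396.
Step 5 — Type: Im(Z) = -2208 ⇒ leading (phase φ = -70.1°).

PF = 0.3396 (leading, φ = -70.1°)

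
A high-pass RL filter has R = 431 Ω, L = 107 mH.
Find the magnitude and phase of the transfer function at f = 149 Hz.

Step 1 — Angular frequency: ω = 2π·149 = 936.2 rad/s.
Step 2 — Transfer function: H(jω) = jωL/(R + jωL).
Step 3 — Numerator jωL = j·100.2; denominator R + jωL = 431 + j100.2.
Step 4 — H = 0.05125 + j0.2205.
Step 5 — Magnitude: |H| = 0.2264 (-12.9 dB); phase: φ = 76.9°.

|H| = 0.2264 (-12.9 dB), φ = 76.9°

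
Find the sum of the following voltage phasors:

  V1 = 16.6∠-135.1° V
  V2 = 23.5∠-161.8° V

Step 1 — Convert each phasor to rectangular form:
  V1 = 16.6·(cos(-135.1°) + j·sin(-135.1°)) = -11.76 - j11.72 V
  V2 = 23.5·(cos(-161.8°) + j·sin(-161.8°)) = -22.32 - j7.34 V
Step 2 — Sum components: V_total = -34.08 - j19.06 V.
Step 3 — Convert to polar: |V_total| = 39.05 V, ∠V_total = -150.8°.

V_total = 39.05∠-150.8° V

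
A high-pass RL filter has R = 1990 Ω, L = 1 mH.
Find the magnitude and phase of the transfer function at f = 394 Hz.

Step 1 — Angular frequency: ω = 2π·394 = 2476 rad/s.
Step 2 — Transfer function: H(jω) = jωL/(R + jωL).
Step 3 — Numerator jωL = j·2.476; denominator R + jωL = 1990 + j2.476.
Step 4 — H = 1.548e-06 + j0.001244.
Step 5 — Magnitude: |H| = 0.001244 (-58.1 dB); phase: φ = 89.9°.

|H| = 0.001244 (-58.1 dB), φ = 89.9°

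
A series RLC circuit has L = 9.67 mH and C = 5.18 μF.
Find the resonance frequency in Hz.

Step 1 — Resonance condition Im(Z)=0 gives ω₀ = 1/√(LC).
Step 2 — ω₀ = 1/√(0.00967·5.18e-06) = 4468 rad/s.
Step 3 — f₀ = ω₀/(2π) = 711.1 Hz.

f₀ = 711.1 Hz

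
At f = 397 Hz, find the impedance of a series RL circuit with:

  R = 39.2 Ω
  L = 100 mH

Step 1 — Angular frequency: ω = 2π·f = 2π·397 = 2494 rad/s.
Step 2 — Component impedances:
  R: Z = R = 39.2 Ω
  L: Z = jωL = j·2494·0.1 = 0 + j249.4 Ω
Step 3 — Series combination: Z_total = R + L = 39.2 + j249.4 Ω = 252.5∠81.1° Ω.

Z = 39.2 + j249.4 Ω = 252.5∠81.1° Ω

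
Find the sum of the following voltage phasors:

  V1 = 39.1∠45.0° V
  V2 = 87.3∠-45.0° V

Step 1 — Convert each phasor to rectangular form:
  V1 = 39.1·(cos(45.0°) + j·sin(45.0°)) = 27.65 + j27.65 V
  V2 = 87.3·(cos(-45.0°) + j·sin(-45.0°)) = 61.73 - j61.73 V
Step 2 — Sum components: V_total = 89.38 - j34.08 V.
Step 3 — Convert to polar: |V_total| = 95.66 V, ∠V_total = -20.9°.

V_total = 95.66∠-20.9° V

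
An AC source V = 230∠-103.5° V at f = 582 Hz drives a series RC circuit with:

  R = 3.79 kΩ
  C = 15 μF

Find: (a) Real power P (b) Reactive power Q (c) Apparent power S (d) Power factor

Step 1 — Angular frequency: ω = 2π·f = 2π·582 = 3657 rad/s.
Step 2 — Component impedances:
  R: Z = R = 3790 Ω
  C: Z = 1/(jωC) = -j/(ω·C) = 0 - j18.23 Ω
Step 3 — Series combination: Z_total = R + C = 3790 - j18.23 Ω = 3790∠-0.3° Ω.
Step 4 — Source phasor: V = 230∠-103.5° V = -53.69 - j223.6 V.
Step 5 — Current: I = V / Z = -0.01388 - j0.05908 A = 0.06069∠-103.2° A.
Step 6 — Complex power: S = V·I* = 13.96 - j0.06714 VA.
Step 7 — Real power: P = Re(S) = 13.96 W.
Step 8 — Reactive power: Q = Im(S) = -0.06714 VAR.
Step 9 — Apparent power: |S| = 13.96 VA.
Step 10 — Power factor: PF = P/|S| = 1 (leading).

(a) P = 13.96 W  (b) Q = -0.06714 VAR  (c) S = 13.96 VA  (d) PF = 1 (leading)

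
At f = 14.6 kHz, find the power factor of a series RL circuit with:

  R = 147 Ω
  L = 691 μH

Step 1 — Angular frequency: ω = 2π·f = 2π·1.46e+04 = 9.173e+04 rad/s.
Step 2 — Component impedances:
  R: Z = R = 147 Ω
  L: Z = jωL = j·9.173e+04·0.000691 = 0 + j63.39 Ω
Step 3 — Series combination: Z_total = R + L = 147 + j63.39 Ω = 160.1∠23.3° Ω.
Step 4 — Power factor: PF = cos(φ) = Re(Z)/|Z| = 147/160.08 = 0.9183.
Step 5 — Type: Im(Z) = 63.39 ⇒ lagging (phase φ = 23.3°).

PF = 0.9183 (lagging, φ = 23.3°)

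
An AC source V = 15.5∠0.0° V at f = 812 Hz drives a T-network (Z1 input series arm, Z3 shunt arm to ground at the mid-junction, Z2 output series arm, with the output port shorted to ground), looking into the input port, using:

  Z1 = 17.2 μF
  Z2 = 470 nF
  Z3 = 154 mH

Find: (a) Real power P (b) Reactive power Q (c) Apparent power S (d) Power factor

Step 1 — Angular frequency: ω = 2π·f = 2π·812 = 5102 rad/s.
Step 2 — Component impedances:
  Z1: Z = 1/(jωC) = -j/(ω·C) = 0 - j11.4 Ω
  Z2: Z = 1/(jωC) = -j/(ω·C) = 0 - j417 Ω
  Z3: Z = jωL = j·5102·0.154 = 0 + j785.7 Ω
Step 3 — With the output port shorted to ground, the output series arm Z2 runs from the junction to ground; the shunt arm Z3 also runs from the junction to ground. They appear in parallel: Z3 || Z2 = 0 - j888.8 Ω.
Step 4 — Series with input arm Z1: Z_in = Z1 + (Z3 || Z2) = 0 - j900.2 Ω = 900.2∠-90.0° Ω.
Step 5 — Source phasor: V = 15.5∠0.0° V = 15.5 V.
Step 6 — Current: I = V / Z = 0 + j0.01722 A = 0.01722∠90.0° A.
Step 7 — Complex power: S = V·I* = 0 - j0.2669 VA.
Step 8 — Real power: P = Re(S) = 0 W.
Step 9 — Reactive power: Q = Im(S) = -0.2669 VAR.
Step 10 — Apparent power: |S| = 0.2669 VA.
Step 11 — Power factor: PF = P/|S| = 0 (leading).

(a) P = 0 W  (b) Q = -0.2669 VAR  (c) S = 0.2669 VA  (d) PF = 0 (leading)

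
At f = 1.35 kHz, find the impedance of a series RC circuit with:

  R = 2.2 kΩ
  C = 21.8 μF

Step 1 — Angular frequency: ω = 2π·f = 2π·1350 = 8482 rad/s.
Step 2 — Component impedances:
  R: Z = R = 2200 Ω
  C: Z = 1/(jωC) = -j/(ω·C) = 0 - j5.408 Ω
Step 3 — Series combination: Z_total = R + C = 2200 - j5.408 Ω = 2200∠-0.1° Ω.

Z = 2200 - j5.408 Ω = 2200∠-0.1° Ω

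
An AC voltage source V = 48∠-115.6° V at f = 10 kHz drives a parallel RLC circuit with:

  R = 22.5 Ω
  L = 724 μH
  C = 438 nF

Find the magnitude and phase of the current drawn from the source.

Step 1 — Angular frequency: ω = 2π·f = 2π·1e+04 = 6.283e+04 rad/s.
Step 2 — Component impedances:
  R: Z = R = 22.5 Ω
  L: Z = jωL = j·6.283e+04·0.000724 = 0 + j45.49 Ω
  C: Z = 1/(jωC) = -j/(ω·C) = 0 - j36.34 Ω
Step 3 — Parallel combination: 1/Z_total = 1/R + 1/L + 1/C; Z_total = 22.16 - j2.761 Ω = 22.33∠-7.1° Ω.
Step 4 — Source phasor: V = 48∠-115.6° V = -20.74 - j43.29 V.
Step 5 — Ohm's law: I = V / Z_total = (-20.74 - j43.29) / (22.16 - j2.761) = -0.6821 - j2.039 A.
Step 6 — Convert to polar: |I| = 2.15 A, ∠I = -108.5°.

I = 2.15∠-108.5° A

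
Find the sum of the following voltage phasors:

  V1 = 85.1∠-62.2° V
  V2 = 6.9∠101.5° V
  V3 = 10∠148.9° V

Step 1 — Convert each phasor to rectangular form:
  V1 = 85.1·(cos(-62.2°) + j·sin(-62.2°)) = 39.69 - j75.28 V
  V2 = 6.9·(cos(101.5°) + j·sin(101.5°)) = -1.376 + j6.761 V
  V3 = 10·(cos(148.9°) + j·sin(148.9°)) = -8.563 + j5.165 V
Step 2 — Sum components: V_total = 29.75 - j63.35 V.
Step 3 — Convert to polar: |V_total| = 69.99 V, ∠V_total = -64.8°.

V_total = 69.99∠-64.8° V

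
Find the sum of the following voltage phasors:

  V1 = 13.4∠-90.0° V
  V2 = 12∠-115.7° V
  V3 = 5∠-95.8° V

Step 1 — Convert each phasor to rectangular form:
  V1 = 13.4·(cos(-90.0°) + j·sin(-90.0°)) = 0 - j13.4 V
  V2 = 12·(cos(-115.7°) + j·sin(-115.7°)) = -5.204 - j10.81 V
  V3 = 5·(cos(-95.8°) + j·sin(-95.8°)) = -0.5053 - j4.974 V
Step 2 — Sum components: V_total = -5.709 - j29.19 V.
Step 3 — Convert to polar: |V_total| = 29.74 V, ∠V_total = -101.1°.

V_total = 29.74∠-101.1° V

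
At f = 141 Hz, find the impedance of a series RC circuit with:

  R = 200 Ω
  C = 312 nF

Step 1 — Angular frequency: ω = 2π·f = 2π·141 = 885.9 rad/s.
Step 2 — Component impedances:
  R: Z = R = 200 Ω
  C: Z = 1/(jωC) = -j/(ω·C) = 0 - j3618 Ω
Step 3 — Series combination: Z_total = R + C = 200 - j3618 Ω = 3623∠-86.8° Ω.

Z = 200 - j3618 Ω = 3623∠-86.8° Ω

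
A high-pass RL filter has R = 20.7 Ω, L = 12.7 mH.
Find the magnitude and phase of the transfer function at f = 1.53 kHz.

Step 1 — Angular frequency: ω = 2π·1530 = 9613 rad/s.
Step 2 — Transfer function: H(jω) = jωL/(R + jωL).
Step 3 — Numerator jωL = j·122.1; denominator R + jωL = 20.7 + j122.1.
Step 4 — H = 0.9721 + j0.1648.
Step 5 — Magnitude: |H| = 0.9859 (-0.1 dB); phase: φ = 9.6°.

|H| = 0.9859 (-0.1 dB), φ = 9.6°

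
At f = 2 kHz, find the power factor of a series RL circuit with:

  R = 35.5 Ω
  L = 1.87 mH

Step 1 — Angular frequency: ω = 2π·f = 2π·2000 = 1.257e+04 rad/s.
Step 2 — Component impedances:
  R: Z = R = 35.5 Ω
  L: Z = jωL = j·1.257e+04·0.00187 = 0 + j23.5 Ω
Step 3 — Series combination: Z_total = R + L = 35.5 + j23.5 Ω = 42.57∠33.5° Ω.
Step 4 — Power factor: PF = cos(φ) = Re(Z)/|Z| = 35.5/42.57 = 0.8339.
Step 5 — Type: Im(Z) = 23.5 ⇒ lagging (phase φ = 33.5°).

PF = 0.8339 (lagging, φ = 33.5°)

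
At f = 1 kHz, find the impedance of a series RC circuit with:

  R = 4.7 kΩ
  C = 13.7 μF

Step 1 — Angular frequency: ω = 2π·f = 2π·1000 = 6283 rad/s.
Step 2 — Component impedances:
  R: Z = R = 4700 Ω
  C: Z = 1/(jωC) = -j/(ω·C) = 0 - j11.62 Ω
Step 3 — Series combination: Z_total = R + C = 4700 - j11.62 Ω = 4700∠-0.1° Ω.

Z = 4700 - j11.62 Ω = 4700∠-0.1° Ω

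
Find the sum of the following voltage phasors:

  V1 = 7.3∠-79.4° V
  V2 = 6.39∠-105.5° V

Step 1 — Convert each phasor to rectangular form:
  V1 = 7.3·(cos(-79.4°) + j·sin(-79.4°)) = 1.343 - j7.175 V
  V2 = 6.39·(cos(-105.5°) + j·sin(-105.5°)) = -1.708 - j6.158 V
Step 2 — Sum components: V_total = -0.3648 - j13.33 V.
Step 3 — Convert to polar: |V_total| = 13.34 V, ∠V_total = -91.6°.

V_total = 13.34∠-91.6° V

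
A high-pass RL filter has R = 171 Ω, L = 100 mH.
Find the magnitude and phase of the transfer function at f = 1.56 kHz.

Step 1 — Angular frequency: ω = 2π·1560 = 9802 rad/s.
Step 2 — Transfer function: H(jω) = jωL/(R + jωL).
Step 3 — Numerator jωL = j·980.2; denominator R + jωL = 171 + j980.2.
Step 4 — H = 0.9705 + j0.1693.
Step 5 — Magnitude: |H| = 0.9851 (-0.1 dB); phase: φ = 9.9°.

|H| = 0.9851 (-0.1 dB), φ = 9.9°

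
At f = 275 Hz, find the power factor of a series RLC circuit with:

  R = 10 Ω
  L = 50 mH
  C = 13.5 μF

Step 1 — Angular frequency: ω = 2π·f = 2π·275 = 1728 rad/s.
Step 2 — Component impedances:
  R: Z = R = 10 Ω
  L: Z = jωL = j·1728·0.05 = 0 + j86.39 Ω
  C: Z = 1/(jωC) = -j/(ω·C) = 0 - j42.87 Ω
Step 3 — Series combination: Z_total = R + L + C = 10 + j43.52 Ω = 44.66∠77.1° Ω.
Step 4 — Power factor: PF = cos(φ) = Re(Z)/|Z| = 10/44.66 = 0.2239.
Step 5 — Type: Im(Z) = 43.52 ⇒ lagging (phase φ = 77.1°).

PF = 0.2239 (lagging, φ = 77.1°)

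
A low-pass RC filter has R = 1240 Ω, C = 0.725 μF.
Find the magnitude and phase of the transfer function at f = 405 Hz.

Step 1 — Angular frequency: ω = 2π·405 = 2545 rad/s.
Step 2 — Transfer function: H(jω) = 1/(1 + jωRC).
Step 3 — Denominator: 1 + jωRC = 1 + j·2545·1240·7.25e-07 = 1 + j2.288.
Step 4 — H = 0.1604 - j0.367.
Step 5 — Magnitude: |H| = 0.4005 (-7.9 dB); phase: φ = -66.4°.

|H| = 0.4005 (-7.9 dB), φ = -66.4°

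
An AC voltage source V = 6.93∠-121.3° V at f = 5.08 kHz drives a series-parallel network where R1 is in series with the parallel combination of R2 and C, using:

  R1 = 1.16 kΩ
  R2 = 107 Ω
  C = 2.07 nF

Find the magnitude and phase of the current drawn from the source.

Step 1 — Angular frequency: ω = 2π·f = 2π·5080 = 3.192e+04 rad/s.
Step 2 — Component impedances:
  R1: Z = R = 1160 Ω
  R2: Z = R = 107 Ω
  C: Z = 1/(jωC) = -j/(ω·C) = 0 - j1.514e+04 Ω
Step 3 — Parallel branch: R2 || C = 1/(1/R2 + 1/C) = 107 - j0.7564 Ω.
Step 4 — Series with R1: Z_total = R1 + (R2 || C) = 1267 - j0.7564 Ω = 1267∠-0.0° Ω.
Step 5 — Source phasor: V = 6.93∠-121.3° V = -3.6 - j5.921 V.
Step 6 — Ohm's law: I = V / Z_total = (-3.6 - j5.921) / (1267 - j0.7564) = -0.002839 - j0.004675 A.
Step 7 — Convert to polar: |I| = 0.00547 A, ∠I = -121.3°.

I = 0.00547∠-121.3° A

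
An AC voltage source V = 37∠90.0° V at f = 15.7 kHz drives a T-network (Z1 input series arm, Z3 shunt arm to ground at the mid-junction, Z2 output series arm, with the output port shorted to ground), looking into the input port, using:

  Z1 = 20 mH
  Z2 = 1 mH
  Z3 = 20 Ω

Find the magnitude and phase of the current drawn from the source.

Step 1 — Angular frequency: ω = 2π·f = 2π·1.57e+04 = 9.865e+04 rad/s.
Step 2 — Component impedances:
  Z1: Z = jωL = j·9.865e+04·0.02 = 0 + j1973 Ω
  Z2: Z = jωL = j·9.865e+04·0.001 = 0 + j98.65 Ω
  Z3: Z = R = 20 Ω
Step 3 — With the output port shorted to ground, the output series arm Z2 runs from the junction to ground; the shunt arm Z3 also runs from the junction to ground. They appear in parallel: Z3 || Z2 = 19.21 + j3.895 Ω.
Step 4 — Series with input arm Z1: Z_in = Z1 + (Z3 || Z2) = 19.21 + j1977 Ω = 1977∠89.4° Ω.
Step 5 — Source phasor: V = 37∠90.0° V = 0 + j37 V.
Step 6 — Ohm's law: I = V / Z_total = (0 + j37) / (19.21 + j1977) = 0.01872 + j0.0001819 A.
Step 7 — Convert to polar: |I| = 0.01872 A, ∠I = 0.6°.

I = 0.01872∠0.6° A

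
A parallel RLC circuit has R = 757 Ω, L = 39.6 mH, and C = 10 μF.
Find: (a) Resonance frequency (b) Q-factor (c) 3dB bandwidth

Step 1 — Resonance: ω₀ = 1/√(LC) = 1/√(0.0396·1e-05) = 1589 rad/s.
Step 2 — f₀ = ω₀/(2π) = 252.9 Hz.
Step 3 — Parallel Q: Q = R/(ω₀L) = 757/(1589·0.0396) = 12.03.
Step 4 — Bandwidth: Δω = ω₀/Q = 132.1 rad/s; BW = Δω/(2π) = 21.02 Hz.

(a) f₀ = 252.9 Hz  (b) Q = 12.03  (c) BW = 21.02 Hz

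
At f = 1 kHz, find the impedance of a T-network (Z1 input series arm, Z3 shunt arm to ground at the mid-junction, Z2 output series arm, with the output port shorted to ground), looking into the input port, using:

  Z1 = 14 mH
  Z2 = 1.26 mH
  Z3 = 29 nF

Step 1 — Angular frequency: ω = 2π·f = 2π·1000 = 6283 rad/s.
Step 2 — Component impedances:
  Z1: Z = jωL = j·6283·0.014 = 0 + j87.96 Ω
  Z2: Z = jωL = j·6283·0.00126 = 0 + j7.917 Ω
  Z3: Z = 1/(jωC) = -j/(ω·C) = 0 - j5488 Ω
Step 3 — With the output port shorted to ground, the output series arm Z2 runs from the junction to ground; the shunt arm Z3 also runs from the junction to ground. They appear in parallel: Z3 || Z2 = 0 + j7.928 Ω.
Step 4 — Series with input arm Z1: Z_in = Z1 + (Z3 || Z2) = 0 + j95.89 Ω = 95.89∠90.0° Ω.

Z = 0 + j95.89 Ω = 95.89∠90.0° Ω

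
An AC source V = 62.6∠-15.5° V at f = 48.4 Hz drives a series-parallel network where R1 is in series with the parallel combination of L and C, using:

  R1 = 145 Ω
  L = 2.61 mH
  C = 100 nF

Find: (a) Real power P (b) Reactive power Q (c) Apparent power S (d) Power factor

Step 1 — Angular frequency: ω = 2π·f = 2π·48.4 = 304.1 rad/s.
Step 2 — Component impedances:
  R1: Z = R = 145 Ω
  L: Z = jωL = j·304.1·0.00261 = 0 + j0.7937 Ω
  C: Z = 1/(jωC) = -j/(ω·C) = 0 - j3.288e+04 Ω
Step 3 — Parallel branch: L || C = 1/(1/L + 1/C) = 0 + j0.7937 Ω.
Step 4 — Series with R1: Z_total = R1 + (L || C) = 145 + j0.7937 Ω = 145∠0.3° Ω.
Step 5 — Source phasor: V = 62.6∠-15.5° V = 60.32 - j16.73 V.
Step 6 — Current: I = V / Z = 0.4154 - j0.1176 A = 0.4317∠-15.8° A.
Step 7 — Complex power: S = V·I* = 27.03 + j0.1479 VA.
Step 8 — Real power: P = Re(S) = 27.03 W.
Step 9 — Reactive power: Q = Im(S) = 0.1479 VAR.
Step 10 — Apparent power: |S| = 27.03 VA.
Step 11 — Power factor: PF = P/|S| = 1 (lagging).

(a) P = 27.03 W  (b) Q = 0.1479 VAR  (c) S = 27.03 VA  (d) PF = 1 (lagging)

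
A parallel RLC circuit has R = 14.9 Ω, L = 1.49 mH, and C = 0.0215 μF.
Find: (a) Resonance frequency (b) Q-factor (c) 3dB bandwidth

Step 1 — Resonance: ω₀ = 1/√(LC) = 1/√(0.00149·2.15e-08) = 1.767e+05 rad/s.
Step 2 — f₀ = ω₀/(2π) = 2.812e+04 Hz.
Step 3 — Parallel Q: Q = R/(ω₀L) = 14.9/(1.767e+05·0.00149) = 0.0566.
Step 4 — Bandwidth: Δω = ω₀/Q = 3.122e+06 rad/s; BW = Δω/(2π) = 4.968e+05 Hz.

(a) f₀ = 2.812e+04 Hz  (b) Q = 0.0566  (c) BW = 4.968e+05 Hz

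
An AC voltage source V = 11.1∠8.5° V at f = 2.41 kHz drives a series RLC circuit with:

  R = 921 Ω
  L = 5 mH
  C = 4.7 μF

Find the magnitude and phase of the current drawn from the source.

Step 1 — Angular frequency: ω = 2π·f = 2π·2410 = 1.514e+04 rad/s.
Step 2 — Component impedances:
  R: Z = R = 921 Ω
  L: Z = jωL = j·1.514e+04·0.005 = 0 + j75.71 Ω
  C: Z = 1/(jωC) = -j/(ω·C) = 0 - j14.05 Ω
Step 3 — Series combination: Z_total = R + L + C = 921 + j61.66 Ω = 923.1∠3.8° Ω.
Step 4 — Source phasor: V = 11.1∠8.5° V = 10.98 + j1.641 V.
Step 5 — Ohm's law: I = V / Z_total = (10.98 + j1.641) / (921 + j61.66) = 0.01199 + j0.000979 A.
Step 6 — Convert to polar: |I| = 0.01203 A, ∠I = 4.7°.

I = 0.01203∠4.7° A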